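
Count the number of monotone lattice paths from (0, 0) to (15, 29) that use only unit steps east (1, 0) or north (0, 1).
Number of paths = 229911617056

A monotone lattice path from (0, 0) to (15, 29) consists of 15 east steps and 29 north steps in some order, so it is determined by which 15 of the 44 steps are east. The count is C(44, 15) = 229911617056.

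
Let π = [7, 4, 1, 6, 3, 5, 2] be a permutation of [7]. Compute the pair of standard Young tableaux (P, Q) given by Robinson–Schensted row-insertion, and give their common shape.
P = [1, 2, 5] / [3, 6] / [4] / [7];  Q = [1, 4, 6] / [2, 5] / [3] / [7];  common shape = (3, 2, 1, 1)

Row-insert the values π_1, π_2, … into P one at a time, bumping the leftmost entry strictly greater than the inserted value down to the next row. The recording tableau Q records, in position (i, j), the step at which that cell was added to P.
  Insert 7 (step 1): P = [7];  Q = [1]
  Insert 4 (step 2): P = [4] / [7];  Q = [1] / [2]
  Insert 1 (step 3): P = [1] / [4] / [7];  Q = [1] / [2] / [3]
  Insert 6 (step 4): P = [1, 6] / [4] / [7];  Q = [1, 4] / [2] / [3]
  Insert 3 (step 5): P = [1, 3] / [4, 6] / [7];  Q = [1, 4] / [2, 5] / [3]
  Insert 5 (step 6): P = [1, 3, 5] / [4, 6] / [7];  Q = [1, 4, 6] / [2, 5] / [3]
  Insert 2 (step 7): P = [1, 2, 5] / [3, 6] / [4] / [7];  Q = [1, 4, 6] / [2, 5] / [3] / [7]
Final shape: (3, 2, 1, 1).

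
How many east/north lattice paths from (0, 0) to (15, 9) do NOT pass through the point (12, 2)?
Number of paths = 1296584

Total paths from (0, 0) to (15, 9): C(24, 15) = 1307504. Paths through (12, 2): (paths (0, 0) → (12, 2)) × (paths (12, 2) → (15, 9)) = C(14, 12) · C(10, 3) = 91 · 120 = 10920. Avoidance count = 1307504 − 10920 = 1296584.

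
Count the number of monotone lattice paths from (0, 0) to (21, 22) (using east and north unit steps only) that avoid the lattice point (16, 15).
Number of paths = 814021647420

Total paths from (0, 0) to (21, 22): C(43, 21) = 1052049481860. Paths through (16, 15): (paths (0, 0) → (16, 15)) × (paths (16, 15) → (21, 22)) = C(31, 16) · C(12, 5) = 300540195 · 792 = 238027834440. Avoidance count = 1052049481860 − 238027834440 = 814021647420.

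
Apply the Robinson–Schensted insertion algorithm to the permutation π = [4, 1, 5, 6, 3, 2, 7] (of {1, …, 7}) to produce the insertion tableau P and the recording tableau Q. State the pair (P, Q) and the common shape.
P = [1, 2, 6, 7] / [3, 5] / [4];  Q = [1, 3, 4, 7] / [2, 5] / [6];  common shape = (4, 2, 1)

Row-insert the values π_1, π_2, … into P one at a time, bumping the leftmost entry strictly greater than the inserted value down to the next row. The recording tableau Q records, in position (i, j), the step at which that cell was added to P.
  Insert 4 (step 1): P = [4];  Q = [1]
  Insert 1 (step 2): P = [1] / [4];  Q = [1] / [2]
  Insert 5 (step 3): P = [1, 5] / [4];  Q = [1, 3] / [2]
  Insert 6 (step 4): P = [1, 5, 6] / [4];  Q = [1, 3, 4] / [2]
  Insert 3 (step 5): P = [1, 3, 6] / [4, 5];  Q = [1, 3, 4] / [2, 5]
  Insert 2 (step 6): P = [1, 2, 6] / [3, 5] / [4];  Q = [1, 3, 4] / [2, 5] / [6]
  Insert 7 (step 7): P = [1, 2, 6, 7] / [3, 5] / [4];  Q = [1, 3, 4, 7] / [2, 5] / [6]
Final shape: (4, 2, 1).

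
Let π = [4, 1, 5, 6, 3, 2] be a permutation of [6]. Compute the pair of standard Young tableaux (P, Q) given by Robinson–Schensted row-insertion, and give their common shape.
P = [1, 2, 6] / [3, 5] / [4];  Q = [1, 3, 4] / [2, 5] / [6];  common shape = (3, 2, 1)

Row-insert the values π_1, π_2, … into P one at a time, bumping the leftmost entry strictly greater than the inserted value down to the next row. The recording tableau Q records, in position (i, j), the step at which that cell was added to P.
  Insert 4 (step 1): P = [4];  Q = [1]
  Insert 1 (step 2): P = [1] / [4];  Q = [1] / [2]
  Insert 5 (step 3): P = [1, 5] / [4];  Q = [1, 3] / [2]
  Insert 6 (step 4): P = [1, 5, 6] / [4];  Q = [1, 3, 4] / [2]
  Insert 3 (step 5): P = [1, 3, 6] / [4, 5];  Q = [1, 3, 4] / [2, 5]
  Insert 2 (step 6): P = [1, 2, 6] / [3, 5] / [4];  Q = [1, 3, 4] / [2, 5] / [6]
Final shape: (3, 2, 1).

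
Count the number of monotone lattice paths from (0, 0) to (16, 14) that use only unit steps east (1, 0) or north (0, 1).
Number of paths = 145422675

A monotone lattice path from (0, 0) to (16, 14) consists of 16 east steps and 14 north steps in some order, so it is determined by which 16 of the 30 steps are east. The count is C(30, 16) = 145422675.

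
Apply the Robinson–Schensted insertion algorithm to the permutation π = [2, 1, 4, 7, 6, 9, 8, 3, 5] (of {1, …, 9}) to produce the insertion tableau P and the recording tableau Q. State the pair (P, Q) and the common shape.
P = [1, 3, 5, 8] / [2, 4, 6] / [7, 9];  Q = [1, 3, 4, 6] / [2, 5, 7] / [8, 9];  common shape = (4, 3, 2)

Row-insert the values π_1, π_2, … into P one at a time, bumping the leftmost entry strictly greater than the inserted value down to the next row. The recording tableau Q records, in position (i, j), the step at which that cell was added to P.
  Insert 2 (step 1): P = [2];  Q = [1]
  Insert 1 (step 2): P = [1] / [2];  Q = [1] / [2]
  Insert 4 (step 3): P = [1, 4] / [2];  Q = [1, 3] / [2]
  Insert 7 (step 4): P = [1, 4, 7] / [2];  Q = [1, 3, 4] / [2]
  Insert 6 (step 5): P = [1, 4, 6] / [2, 7];  Q = [1, 3, 4] / [2, 5]
  Insert 9 (step 6): P = [1, 4, 6, 9] / [2, 7];  Q = [1, 3, 4, 6] / [2, 5]
  Insert 8 (step 7): P = [1, 4, 6, 8] / [2, 7, 9];  Q = [1, 3, 4, 6] / [2, 5, 7]
  Insert 3 (step 8): P = [1, 3, 6, 8] / [2, 4, 9] / [7];  Q = [1, 3, 4, 6] / [2, 5, 7] / [8]
  Insert 5 (step 9): P = [1, 3, 5, 8] / [2, 4, 6] / [7, 9];  Q = [1, 3, 4, 6] / [2, 5, 7] / [8, 9]
Final shape: (4, 3, 2).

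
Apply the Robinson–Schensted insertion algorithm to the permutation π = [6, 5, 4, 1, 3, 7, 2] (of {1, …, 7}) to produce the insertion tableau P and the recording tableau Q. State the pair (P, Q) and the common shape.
P = [1, 2, 7] / [3] / [4] / [5] / [6];  Q = [1, 5, 6] / [2] / [3] / [4] / [7];  common shape = (3, 1, 1, 1, 1)

Row-insert the values π_1, π_2, … into P one at a time, bumping the leftmost entry strictly greater than the inserted value down to the next row. The recording tableau Q records, in position (i, j), the step at which that cell was added to P.
  Insert 6 (step 1): P = [6];  Q = [1]
  Insert 5 (step 2): P = [5] / [6];  Q = [1] / [2]
  Insert 4 (step 3): P = [4] / [5] / [6];  Q = [1] / [2] / [3]
  Insert 1 (step 4): P = [1] / [4] / [5] / [6];  Q = [1] / [2] / [3] / [4]
  Insert 3 (step 5): P = [1, 3] / [4] / [5] / [6];  Q = [1, 5] / [2] / [3] / [4]
  Insert 7 (step 6): P = [1, 3, 7] / [4] / [5] / [6];  Q = [1, 5, 6] / [2] / [3] / [4]
  Insert 2 (step 7): P = [1, 2, 7] / [3] / [4] / [5] / [6];  Q = [1, 5, 6] / [2] / [3] / [4] / [7]
Final shape: (3, 1, 1, 1, 1).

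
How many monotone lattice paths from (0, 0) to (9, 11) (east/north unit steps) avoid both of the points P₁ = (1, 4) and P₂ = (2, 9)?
Number of paths = 134885

Inclusion–exclusion. Total paths: C(20, 9) = 167960. Through P₁: C(5, 1)·C(15, 8) = 32175. Through P₂: C(11, 2)·C(9, 7) = 1980. Since P₁ is strictly southwest of P₂, a monotone path through both must visit P₁ then P₂; paths through both = C(5, 1)·C(6, 1)·C(9, 7) = 1080. Avoid both = 167960 − 32175 − 1980 + 1080 = 134885.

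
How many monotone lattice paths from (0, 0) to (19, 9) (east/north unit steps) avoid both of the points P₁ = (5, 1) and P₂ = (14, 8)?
Number of paths = 3481500

Inclusion–exclusion. Total paths: C(28, 19) = 6906900. Through P₁: C(6, 5)·C(22, 14) = 1918620. Through P₂: C(22, 14)·C(6, 5) = 1918620. Since P₁ is strictly southwest of P₂, a monotone path through both must visit P₁ then P₂; paths through both = C(6, 5)·C(16, 9)·C(6, 5) = 411840. Avoid both = 6906900 − 1918620 − 1918620 + 411840 = 3481500.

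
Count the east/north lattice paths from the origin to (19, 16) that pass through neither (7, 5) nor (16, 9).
Number of paths = 2811879774

Inclusion–exclusion. Total paths: C(35, 19) = 4059928950. Through P₁: C(12, 7)·C(23, 12) = 1070845776. Through P₂: C(25, 16)·C(10, 3) = 245157000. Since P₁ is strictly southwest of P₂, a monotone path through both must visit P₁ then P₂; paths through both = C(12, 7)·C(13, 9)·C(10, 3) = 67953600. Avoid both = 4059928950 − 1070845776 − 245157000 + 67953600 = 2811879774.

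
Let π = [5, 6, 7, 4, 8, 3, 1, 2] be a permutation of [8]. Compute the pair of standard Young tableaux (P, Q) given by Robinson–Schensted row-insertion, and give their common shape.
P = [1, 2, 7, 8] / [3, 6] / [4] / [5];  Q = [1, 2, 3, 5] / [4, 8] / [6] / [7];  common shape = (4, 2, 1, 1)

Row-insert the values π_1, π_2, … into P one at a time, bumping the leftmost entry strictly greater than the inserted value down to the next row. The recording tableau Q records, in position (i, j), the step at which that cell was added to P.
  Insert 5 (step 1): P = [5];  Q = [1]
  Insert 6 (step 2): P = [5, 6];  Q = [1, 2]
  Insert 7 (step 3): P = [5, 6, 7];  Q = [1, 2, 3]
  Insert 4 (step 4): P = [4, 6, 7] / [5];  Q = [1, 2, 3] / [4]
  Insert 8 (step 5): P = [4, 6, 7, 8] / [5];  Q = [1, 2, 3, 5] / [4]
  Insert 3 (step 6): P = [3, 6, 7, 8] / [4] / [5];  Q = [1, 2, 3, 5] / [4] / [6]
  Insert 1 (step 7): P = [1, 6, 7, 8] / [3] / [4] / [5];  Q = [1, 2, 3, 5] / [4] / [6] / [7]
  Insert 2 (step 8): P = [1, 2, 7, 8] / [3, 6] / [4] / [5];  Q = [1, 2, 3, 5] / [4, 8] / [6] / [7]
Final shape: (4, 2, 1, 1).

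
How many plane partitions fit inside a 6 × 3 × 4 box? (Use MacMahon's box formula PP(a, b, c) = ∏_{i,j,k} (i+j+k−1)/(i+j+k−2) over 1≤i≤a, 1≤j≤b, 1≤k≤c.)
PP(6, 3, 4) = 457380

Evaluate the triple product over i = 1..6, j = 1..3, k = 1..4. The factors are (2/1) · (3/2) · (4/3) · (5/4) · (3/2) · (4/3) · (5/4) · (6/5) · … (72 factors total). The numerators and denominators telescope so the product is an integer; carrying out the multiplication exactly gives PP(6, 3, 4) = 457380.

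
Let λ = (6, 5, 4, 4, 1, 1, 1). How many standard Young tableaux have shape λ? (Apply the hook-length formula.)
# SYT of shape (6, 5, 4, 4, 1, 1, 1) = 1600448850

Hook-length formula: f^λ = n! / Π hook(c), product over all cells c of the Young diagram. For λ = (6, 5, 4, 4, 1, 1, 1), n = 22 boxes. Hook lengths by row (left-to-right, top-to-bottom): [12, 8, 7, 6, 3, 1]; [10, 6, 5, 4, 1]; [8, 4, 3, 2]; [7, 3, 2, 1]; [3]; [2]; [1]. Product of hooks = 702303436800. So f^λ = 22! / 702303436800 = 1124000727777607680000 / 702303436800 = 1600448850.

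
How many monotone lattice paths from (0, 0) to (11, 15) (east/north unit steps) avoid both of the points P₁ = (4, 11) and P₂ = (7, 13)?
Number of paths = 6317660

Inclusion–exclusion. Total paths: C(26, 11) = 7726160. Through P₁: C(15, 4)·C(11, 7) = 450450. Through P₂: C(20, 7)·C(6, 4) = 1162800. Since P₁ is strictly southwest of P₂, a monotone path through both must visit P₁ then P₂; paths through both = C(15, 4)·C(5, 3)·C(6, 4) = 204750. Avoid both = 7726160 − 450450 − 1162800 + 204750 = 6317660.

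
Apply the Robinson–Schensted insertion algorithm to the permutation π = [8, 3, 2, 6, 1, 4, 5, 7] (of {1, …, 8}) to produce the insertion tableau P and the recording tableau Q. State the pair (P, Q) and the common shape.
P = [1, 4, 5, 7] / [2, 6] / [3] / [8];  Q = [1, 4, 7, 8] / [2, 6] / [3] / [5];  common shape = (4, 2, 1, 1)

Row-insert the values π_1, π_2, … into P one at a time, bumping the leftmost entry strictly greater than the inserted value down to the next row. The recording tableau Q records, in position (i, j), the step at which that cell was added to P.
  Insert 8 (step 1): P = [8];  Q = [1]
  Insert 3 (step 2): P = [3] / [8];  Q = [1] / [2]
  Insert 2 (step 3): P = [2] / [3] / [8];  Q = [1] / [2] / [3]
  Insert 6 (step 4): P = [2, 6] / [3] / [8];  Q = [1, 4] / [2] / [3]
  Insert 1 (step 5): P = [1, 6] / [2] / [3] / [8];  Q = [1, 4] / [2] / [3] / [5]
  Insert 4 (step 6): P = [1, 4] / [2, 6] / [3] / [8];  Q = [1, 4] / [2, 6] / [3] / [5]
  Insert 5 (step 7): P = [1, 4, 5] / [2, 6] / [3] / [8];  Q = [1, 4, 7] / [2, 6] / [3] / [5]
  Insert 7 (step 8): P = [1, 4, 5, 7] / [2, 6] / [3] / [8];  Q = [1, 4, 7, 8] / [2, 6] / [3] / [5]
Final shape: (4, 2, 1, 1).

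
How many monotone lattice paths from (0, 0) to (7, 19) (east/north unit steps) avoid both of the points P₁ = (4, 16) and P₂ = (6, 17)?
Number of paths = 301664

Inclusion–exclusion. Total paths: C(26, 7) = 657800. Through P₁: C(20, 4)·C(6, 3) = 96900. Through P₂: C(23, 6)·C(3, 1) = 302841. Since P₁ is strictly southwest of P₂, a monotone path through both must visit P₁ then P₂; paths through both = C(20, 4)·C(3, 2)·C(3, 1) = 43605. Avoid both = 657800 − 96900 − 302841 + 43605 = 301664.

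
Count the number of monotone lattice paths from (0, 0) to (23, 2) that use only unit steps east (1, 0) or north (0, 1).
Number of paths = 300

A monotone lattice path from (0, 0) to (23, 2) consists of 23 east steps and 2 north steps in some order, so it is determined by which 23 of the 25 steps are east. The count is C(25, 23) = 300.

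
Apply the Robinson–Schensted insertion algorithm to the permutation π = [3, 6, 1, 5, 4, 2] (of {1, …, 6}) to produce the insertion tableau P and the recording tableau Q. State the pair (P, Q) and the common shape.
P = [1, 2] / [3, 4] / [5] / [6];  Q = [1, 2] / [3, 4] / [5] / [6];  common shape = (2, 2, 1, 1)

Row-insert the values π_1, π_2, … into P one at a time, bumping the leftmost entry strictly greater than the inserted value down to the next row. The recording tableau Q records, in position (i, j), the step at which that cell was added to P.
  Insert 3 (step 1): P = [3];  Q = [1]
  Insert 6 (step 2): P = [3, 6];  Q = [1, 2]
  Insert 1 (step 3): P = [1, 6] / [3];  Q = [1, 2] / [3]
  Insert 5 (step 4): P = [1, 5] / [3, 6];  Q = [1, 2] / [3, 4]
  Insert 4 (step 5): P = [1, 4] / [3, 5] / [6];  Q = [1, 2] / [3, 4] / [5]
  Insert 2 (step 6): P = [1, 2] / [3, 4] / [5] / [6];  Q = [1, 2] / [3, 4] / [5] / [6]
Final shape: (2, 2, 1, 1).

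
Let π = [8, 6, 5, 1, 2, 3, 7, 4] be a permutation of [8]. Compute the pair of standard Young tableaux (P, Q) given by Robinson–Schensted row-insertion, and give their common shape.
P = [1, 2, 3, 4] / [5, 7] / [6] / [8];  Q = [1, 5, 6, 7] / [2, 8] / [3] / [4];  common shape = (4, 2, 1, 1)

Row-insert the values π_1, π_2, … into P one at a time, bumping the leftmost entry strictly greater than the inserted value down to the next row. The recording tableau Q records, in position (i, j), the step at which that cell was added to P.
  Insert 8 (step 1): P = [8];  Q = [1]
  Insert 6 (step 2): P = [6] / [8];  Q = [1] / [2]
  Insert 5 (step 3): P = [5] / [6] / [8];  Q = [1] / [2] / [3]
  Insert 1 (step 4): P = [1] / [5] / [6] / [8];  Q = [1] / [2] / [3] / [4]
  Insert 2 (step 5): P = [1, 2] / [5] / [6] / [8];  Q = [1, 5] / [2] / [3] / [4]
  Insert 3 (step 6): P = [1, 2, 3] / [5] / [6] / [8];  Q = [1, 5, 6] / [2] / [3] / [4]
  Insert 7 (step 7): P = [1, 2, 3, 7] / [5] / [6] / [8];  Q = [1, 5, 6, 7] / [2] / [3] / [4]
  Insert 4 (step 8): P = [1, 2, 3, 4] / [5, 7] / [6] / [8];  Q = [1, 5, 6, 7] / [2, 8] / [3] / [4]
Final shape: (4, 2, 1, 1).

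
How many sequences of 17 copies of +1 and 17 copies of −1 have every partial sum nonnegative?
C_17 = 129644790

These ballot sequences are counted by the Catalan number C_n = (1/(n + 1)) · C(2n, n). For n = 17: C_17 = (1/18) · C(34, 17) = 2333606220/18 = 129644790.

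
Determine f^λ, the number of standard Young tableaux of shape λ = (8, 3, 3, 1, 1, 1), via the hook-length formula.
# SYT of shape (8, 3, 3, 1, 1, 1) = 1047200

Hook-length formula: f^λ = n! / Π hook(c), product over all cells c of the Young diagram. For λ = (8, 3, 3, 1, 1, 1), n = 17 boxes. Hook lengths by row (left-to-right, top-to-bottom): [13, 9, 8, 5, 4, 3, 2, 1]; [7, 3, 2]; [6, 2, 1]; [3]; [2]; [1]. Product of hooks = 339655680. So f^λ = 17! / 339655680 = 355687428096000 / 339655680 = 1047200.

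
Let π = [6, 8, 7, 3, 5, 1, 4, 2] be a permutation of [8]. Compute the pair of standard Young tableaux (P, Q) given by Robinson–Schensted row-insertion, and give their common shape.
P = [1, 2] / [3, 4] / [5, 7] / [6] / [8];  Q = [1, 2] / [3, 5] / [4, 7] / [6] / [8];  common shape = (2, 2, 2, 1, 1)

Row-insert the values π_1, π_2, … into P one at a time, bumping the leftmost entry strictly greater than the inserted value down to the next row. The recording tableau Q records, in position (i, j), the step at which that cell was added to P.
  Insert 6 (step 1): P = [6];  Q = [1]
  Insert 8 (step 2): P = [6, 8];  Q = [1, 2]
  Insert 7 (step 3): P = [6, 7] / [8];  Q = [1, 2] / [3]
  Insert 3 (step 4): P = [3, 7] / [6] / [8];  Q = [1, 2] / [3] / [4]
  Insert 5 (step 5): P = [3, 5] / [6, 7] / [8];  Q = [1, 2] / [3, 5] / [4]
  Insert 1 (step 6): P = [1, 5] / [3, 7] / [6] / [8];  Q = [1, 2] / [3, 5] / [4] / [6]
  Insert 4 (step 7): P = [1, 4] / [3, 5] / [6, 7] / [8];  Q = [1, 2] / [3, 5] / [4, 7] / [6]
  Insert 2 (step 8): P = [1, 2] / [3, 4] / [5, 7] / [6] / [8];  Q = [1, 2] / [3, 5] / [4, 7] / [6] / [8]
Final shape: (2, 2, 2, 1, 1).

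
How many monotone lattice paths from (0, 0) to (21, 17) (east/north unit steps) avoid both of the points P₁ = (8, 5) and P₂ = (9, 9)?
Number of paths = 16774312830

Inclusion–exclusion. Total paths: C(38, 21) = 28781143380. Through P₁: C(13, 8)·C(25, 13) = 6692786100. Through P₂: C(18, 9)·C(20, 12) = 6124661400. Since P₁ is strictly southwest of P₂, a monotone path through both must visit P₁ then P₂; paths through both = C(13, 8)·C(5, 1)·C(20, 12) = 810616950. Avoid both = 28781143380 − 6692786100 − 6124661400 + 810616950 = 16774312830.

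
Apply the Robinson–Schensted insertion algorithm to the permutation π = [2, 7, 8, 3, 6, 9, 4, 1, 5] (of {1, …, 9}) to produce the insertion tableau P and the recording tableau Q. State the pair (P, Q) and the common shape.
P = [1, 3, 4, 5] / [2, 8, 9] / [6] / [7];  Q = [1, 2, 3, 6] / [4, 5, 9] / [7] / [8];  common shape = (4, 3, 1, 1)

Row-insert the values π_1, π_2, … into P one at a time, bumping the leftmost entry strictly greater than the inserted value down to the next row. The recording tableau Q records, in position (i, j), the step at which that cell was added to P.
  Insert 2 (step 1): P = [2];  Q = [1]
  Insert 7 (step 2): P = [2, 7];  Q = [1, 2]
  Insert 8 (step 3): P = [2, 7, 8];  Q = [1, 2, 3]
  Insert 3 (step 4): P = [2, 3, 8] / [7];  Q = [1, 2, 3] / [4]
  Insert 6 (step 5): P = [2, 3, 6] / [7, 8];  Q = [1, 2, 3] / [4, 5]
  Insert 9 (step 6): P = [2, 3, 6, 9] / [7, 8];  Q = [1, 2, 3, 6] / [4, 5]
  Insert 4 (step 7): P = [2, 3, 4, 9] / [6, 8] / [7];  Q = [1, 2, 3, 6] / [4, 5] / [7]
  Insert 1 (step 8): P = [1, 3, 4, 9] / [2, 8] / [6] / [7];  Q = [1, 2, 3, 6] / [4, 5] / [7] / [8]
  Insert 5 (step 9): P = [1, 3, 4, 5] / [2, 8, 9] / [6] / [7];  Q = [1, 2, 3, 6] / [4, 5, 9] / [7] / [8]
Final shape: (4, 3, 1, 1).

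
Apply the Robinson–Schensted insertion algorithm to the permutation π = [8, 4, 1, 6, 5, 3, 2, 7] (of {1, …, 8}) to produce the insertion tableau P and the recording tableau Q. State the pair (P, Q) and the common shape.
P = [1, 2, 7] / [3, 5] / [4] / [6] / [8];  Q = [1, 4, 8] / [2, 5] / [3] / [6] / [7];  common shape = (3, 2, 1, 1, 1)

Row-insert the values π_1, π_2, … into P one at a time, bumping the leftmost entry strictly greater than the inserted value down to the next row. The recording tableau Q records, in position (i, j), the step at which that cell was added to P.
  Insert 8 (step 1): P = [8];  Q = [1]
  Insert 4 (step 2): P = [4] / [8];  Q = [1] / [2]
  Insert 1 (step 3): P = [1] / [4] / [8];  Q = [1] / [2] / [3]
  Insert 6 (step 4): P = [1, 6] / [4] / [8];  Q = [1, 4] / [2] / [3]
  Insert 5 (step 5): P = [1, 5] / [4, 6] / [8];  Q = [1, 4] / [2, 5] / [3]
  Insert 3 (step 6): P = [1, 3] / [4, 5] / [6] / [8];  Q = [1, 4] / [2, 5] / [3] / [6]
  Insert 2 (step 7): P = [1, 2] / [3, 5] / [4] / [6] / [8];  Q = [1, 4] / [2, 5] / [3] / [6] / [7]
  Insert 7 (step 8): P = [1, 2, 7] / [3, 5] / [4] / [6] / [8];  Q = [1, 4, 8] / [2, 5] / [3] / [6] / [7]
Final shape: (3, 2, 1, 1, 1).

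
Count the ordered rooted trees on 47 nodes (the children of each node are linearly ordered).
C_46 = 8740328711533173390046320

These ordered rooted trees are counted by the Catalan number C_n = (1/(n + 1)) · C(2n, n). For n = 46: C_46 = (1/47) · C(92, 46) = 410795449442059149332177040/47 = 8740328711533173390046320.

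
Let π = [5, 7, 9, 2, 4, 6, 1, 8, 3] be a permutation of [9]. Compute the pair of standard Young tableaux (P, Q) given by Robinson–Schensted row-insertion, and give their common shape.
P = [1, 3, 6, 8] / [2, 4, 9] / [5, 7];  Q = [1, 2, 3, 8] / [4, 5, 6] / [7, 9];  common shape = (4, 3, 2)

Row-insert the values π_1, π_2, … into P one at a time, bumping the leftmost entry strictly greater than the inserted value down to the next row. The recording tableau Q records, in position (i, j), the step at which that cell was added to P.
  Insert 5 (step 1): P = [5];  Q = [1]
  Insert 7 (step 2): P = [5, 7];  Q = [1, 2]
  Insert 9 (step 3): P = [5, 7, 9];  Q = [1, 2, 3]
  Insert 2 (step 4): P = [2, 7, 9] / [5];  Q = [1, 2, 3] / [4]
  Insert 4 (step 5): P = [2, 4, 9] / [5, 7];  Q = [1, 2, 3] / [4, 5]
  Insert 6 (step 6): P = [2, 4, 6] / [5, 7, 9];  Q = [1, 2, 3] / [4, 5, 6]
  Insert 1 (step 7): P = [1, 4, 6] / [2, 7, 9] / [5];  Q = [1, 2, 3] / [4, 5, 6] / [7]
  Insert 8 (step 8): P = [1, 4, 6, 8] / [2, 7, 9] / [5];  Q = [1, 2, 3, 8] / [4, 5, 6] / [7]
  Insert 3 (step 9): P = [1, 3, 6, 8] / [2, 4, 9] / [5, 7];  Q = [1, 2, 3, 8] / [4, 5, 6] / [7, 9]
Final shape: (4, 3, 2).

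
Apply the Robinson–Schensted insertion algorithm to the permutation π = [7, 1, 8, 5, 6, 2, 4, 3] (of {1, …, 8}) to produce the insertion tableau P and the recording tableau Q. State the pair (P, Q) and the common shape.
P = [1, 2, 3] / [4, 6] / [5, 8] / [7];  Q = [1, 3, 5] / [2, 4] / [6, 7] / [8];  common shape = (3, 2, 2, 1)

Row-insert the values π_1, π_2, … into P one at a time, bumping the leftmost entry strictly greater than the inserted value down to the next row. The recording tableau Q records, in position (i, j), the step at which that cell was added to P.
  Insert 7 (step 1): P = [7];  Q = [1]
  Insert 1 (step 2): P = [1] / [7];  Q = [1] / [2]
  Insert 8 (step 3): P = [1, 8] / [7];  Q = [1, 3] / [2]
  Insert 5 (step 4): P = [1, 5] / [7, 8];  Q = [1, 3] / [2, 4]
  Insert 6 (step 5): P = [1, 5, 6] / [7, 8];  Q = [1, 3, 5] / [2, 4]
  Insert 2 (step 6): P = [1, 2, 6] / [5, 8] / [7];  Q = [1, 3, 5] / [2, 4] / [6]
  Insert 4 (step 7): P = [1, 2, 4] / [5, 6] / [7, 8];  Q = [1, 3, 5] / [2, 4] / [6, 7]
  Insert 3 (step 8): P = [1, 2, 3] / [4, 6] / [5, 8] / [7];  Q = [1, 3, 5] / [2, 4] / [6, 7] / [8]
Final shape: (3, 2, 2, 1).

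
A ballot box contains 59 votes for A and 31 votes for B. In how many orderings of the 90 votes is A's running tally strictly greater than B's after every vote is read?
Strict-lead orderings = 405327382498585909557888

Total orderings of the 90 votes with 59 for A: C(90, 59) = 1302838015174026137864640. By the Bertrand ballot formula (Cycle Lemma / reflection principle), the number of orderings in which A is strictly ahead of B throughout is (p − q)/(p + q) · C(p + q, p) = (59 − 31)/(59 + 31) · 1302838015174026137864640 = 405327382498585909557888.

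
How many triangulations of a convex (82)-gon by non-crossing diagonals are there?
C_80 = 1136359577947336271931632877004667456667613940

These polygon triangulations are counted by the Catalan number C_n = (1/(n + 1)) · C(2n, n). For n = 80: C_80 = (1/81) · C(160, 80) = 92045125813734238026462263037378063990076729140/81 = 1136359577947336271931632877004667456667613940.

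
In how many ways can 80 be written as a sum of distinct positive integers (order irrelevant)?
q(80) = 77312

A partition into distinct parts is a strictly decreasing sequence summing to n. The recurrence d(n, m) = d(n, m−1) + d(n−m, m−1) (use part m at most once) with q(n) = d(n, n) gives q(80) = 77312. (Euler's theorem: # distinct-part partitions = # odd-part partitions.)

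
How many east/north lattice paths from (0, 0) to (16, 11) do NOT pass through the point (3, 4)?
Number of paths = 10324695

Total paths from (0, 0) to (16, 11): C(27, 16) = 13037895. Paths through (3, 4): (paths (0, 0) → (3, 4)) × (paths (3, 4) → (16, 11)) = C(7, 3) · C(20, 13) = 35 · 77520 = 2713200. Avoidance count = 13037895 − 2713200 = 10324695.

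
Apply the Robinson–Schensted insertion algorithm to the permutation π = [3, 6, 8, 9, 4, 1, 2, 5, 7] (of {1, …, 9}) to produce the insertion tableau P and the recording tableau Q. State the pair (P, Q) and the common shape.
P = [1, 2, 5, 7] / [3, 4, 8, 9] / [6];  Q = [1, 2, 3, 4] / [5, 7, 8, 9] / [6];  common shape = (4, 4, 1)

Row-insert the values π_1, π_2, … into P one at a time, bumping the leftmost entry strictly greater than the inserted value down to the next row. The recording tableau Q records, in position (i, j), the step at which that cell was added to P.
  Insert 3 (step 1): P = [3];  Q = [1]
  Insert 6 (step 2): P = [3, 6];  Q = [1, 2]
  Insert 8 (step 3): P = [3, 6, 8];  Q = [1, 2, 3]
  Insert 9 (step 4): P = [3, 6, 8, 9];  Q = [1, 2, 3, 4]
  Insert 4 (step 5): P = [3, 4, 8, 9] / [6];  Q = [1, 2, 3, 4] / [5]
  Insert 1 (step 6): P = [1, 4, 8, 9] / [3] / [6];  Q = [1, 2, 3, 4] / [5] / [6]
  Insert 2 (step 7): P = [1, 2, 8, 9] / [3, 4] / [6];  Q = [1, 2, 3, 4] / [5, 7] / [6]
  Insert 5 (step 8): P = [1, 2, 5, 9] / [3, 4, 8] / [6];  Q = [1, 2, 3, 4] / [5, 7, 8] / [6]
  Insert 7 (step 9): P = [1, 2, 5, 7] / [3, 4, 8, 9] / [6];  Q = [1, 2, 3, 4] / [5, 7, 8, 9] / [6]
Final shape: (4, 4, 1).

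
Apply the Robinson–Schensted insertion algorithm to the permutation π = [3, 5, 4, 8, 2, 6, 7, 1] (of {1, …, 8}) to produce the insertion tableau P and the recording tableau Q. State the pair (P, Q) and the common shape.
P = [1, 4, 6, 7] / [2, 8] / [3] / [5];  Q = [1, 2, 4, 7] / [3, 6] / [5] / [8];  common shape = (4, 2, 1, 1)

Row-insert the values π_1, π_2, … into P one at a time, bumping the leftmost entry strictly greater than the inserted value down to the next row. The recording tableau Q records, in position (i, j), the step at which that cell was added to P.
  Insert 3 (step 1): P = [3];  Q = [1]
  Insert 5 (step 2): P = [3, 5];  Q = [1, 2]
  Insert 4 (step 3): P = [3, 4] / [5];  Q = [1, 2] / [3]
  Insert 8 (step 4): P = [3, 4, 8] / [5];  Q = [1, 2, 4] / [3]
  Insert 2 (step 5): P = [2, 4, 8] / [3] / [5];  Q = [1, 2, 4] / [3] / [5]
  Insert 6 (step 6): P = [2, 4, 6] / [3, 8] / [5];  Q = [1, 2, 4] / [3, 6] / [5]
  Insert 7 (step 7): P = [2, 4, 6, 7] / [3, 8] / [5];  Q = [1, 2, 4, 7] / [3, 6] / [5]
  Insert 1 (step 8): P = [1, 4, 6, 7] / [2, 8] / [3] / [5];  Q = [1, 2, 4, 7] / [3, 6] / [5] / [8]
Final shape: (4, 2, 1, 1).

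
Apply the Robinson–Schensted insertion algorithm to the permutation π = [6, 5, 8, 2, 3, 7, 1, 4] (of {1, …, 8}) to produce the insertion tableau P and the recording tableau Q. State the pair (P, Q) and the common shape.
P = [1, 3, 4] / [2, 7] / [5, 8] / [6];  Q = [1, 3, 6] / [2, 5] / [4, 8] / [7];  common shape = (3, 2, 2, 1)

Row-insert the values π_1, π_2, … into P one at a time, bumping the leftmost entry strictly greater than the inserted value down to the next row. The recording tableau Q records, in position (i, j), the step at which that cell was added to P.
  Insert 6 (step 1): P = [6];  Q = [1]
  Insert 5 (step 2): P = [5] / [6];  Q = [1] / [2]
  Insert 8 (step 3): P = [5, 8] / [6];  Q = [1, 3] / [2]
  Insert 2 (step 4): P = [2, 8] / [5] / [6];  Q = [1, 3] / [2] / [4]
  Insert 3 (step 5): P = [2, 3] / [5, 8] / [6];  Q = [1, 3] / [2, 5] / [4]
  Insert 7 (step 6): P = [2, 3, 7] / [5, 8] / [6];  Q = [1, 3, 6] / [2, 5] / [4]
  Insert 1 (step 7): P = [1, 3, 7] / [2, 8] / [5] / [6];  Q = [1, 3, 6] / [2, 5] / [4] / [7]
  Insert 4 (step 8): P = [1, 3, 4] / [2, 7] / [5, 8] / [6];  Q = [1, 3, 6] / [2, 5] / [4, 8] / [7]
Final shape: (3, 2, 2, 1).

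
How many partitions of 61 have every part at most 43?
p(61, parts ≤ 43) = 1120293

Use the recurrence p(n, m) = p(n, m−1) + p(n−m, m): either the largest part is < m (count p(n, m−1)) or the largest part is exactly m (remove one copy of m, count p(n−m, m)). With p(0, ·) = 1 this gives p(61, parts ≤ 43) = 1120293. (By conjugating Young diagrams, this also counts partitions of 61 into at most 43 parts.)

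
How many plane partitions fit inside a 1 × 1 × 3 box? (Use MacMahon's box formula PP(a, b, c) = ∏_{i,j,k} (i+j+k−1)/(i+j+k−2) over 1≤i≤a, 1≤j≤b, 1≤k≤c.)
PP(1, 1, 3) = 4

Evaluate the triple product over i = 1..1, j = 1..1, k = 1..3. The factors are (2/1) · (3/2) · (4/3). The numerators and denominators telescope so the product is an integer; carrying out the multiplication exactly gives PP(1, 1, 3) = 4.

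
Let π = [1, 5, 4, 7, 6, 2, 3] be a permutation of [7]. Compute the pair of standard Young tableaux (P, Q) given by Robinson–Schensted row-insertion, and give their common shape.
P = [1, 2, 3] / [4, 6] / [5, 7];  Q = [1, 2, 4] / [3, 5] / [6, 7];  common shape = (3, 2, 2)

Row-insert the values π_1, π_2, … into P one at a time, bumping the leftmost entry strictly greater than the inserted value down to the next row. The recording tableau Q records, in position (i, j), the step at which that cell was added to P.
  Insert 1 (step 1): P = [1];  Q = [1]
  Insert 5 (step 2): P = [1, 5];  Q = [1, 2]
  Insert 4 (step 3): P = [1, 4] / [5];  Q = [1, 2] / [3]
  Insert 7 (step 4): P = [1, 4, 7] / [5];  Q = [1, 2, 4] / [3]
  Insert 6 (step 5): P = [1, 4, 6] / [5, 7];  Q = [1, 2, 4] / [3, 5]
  Insert 2 (step 6): P = [1, 2, 6] / [4, 7] / [5];  Q = [1, 2, 4] / [3, 5] / [6]
  Insert 3 (step 7): P = [1, 2, 3] / [4, 6] / [5, 7];  Q = [1, 2, 4] / [3, 5] / [6, 7]
Final shape: (3, 2, 2).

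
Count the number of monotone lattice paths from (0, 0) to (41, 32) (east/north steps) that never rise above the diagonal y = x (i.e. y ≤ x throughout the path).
Number of paths = 120911825638427755470

By the reflection principle (André's argument), the number of monotone paths to (41, 32) with n ≤ m that never go above y = x is C(73, 41) − C(73, 42) = 507829667681396572974 − 386917842042968817504 = 120911825638427755470.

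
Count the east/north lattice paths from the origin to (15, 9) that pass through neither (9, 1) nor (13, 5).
Number of paths = 1159454

Inclusion–exclusion. Total paths: C(24, 15) = 1307504. Through P₁: C(10, 9)·C(14, 6) = 30030. Through P₂: C(18, 13)·C(6, 2) = 128520. Since P₁ is strictly southwest of P₂, a monotone path through both must visit P₁ then P₂; paths through both = C(10, 9)·C(8, 4)·C(6, 2) = 10500. Avoid both = 1307504 − 30030 − 128520 + 10500 = 1159454.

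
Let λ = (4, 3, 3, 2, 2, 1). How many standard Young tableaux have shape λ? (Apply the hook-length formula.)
# SYT of shape (4, 3, 3, 2, 2, 1) = 128700

Hook-length formula: f^λ = n! / Π hook(c), product over all cells c of the Young diagram. For λ = (4, 3, 3, 2, 2, 1), n = 15 boxes. Hook lengths by row (left-to-right, top-to-bottom): [9, 7, 4, 1]; [7, 5, 2]; [6, 4, 1]; [4, 2]; [3, 1]; [1]. Product of hooks = 10160640. So f^λ = 15! / 10160640 = 1307674368000 / 10160640 = 128700.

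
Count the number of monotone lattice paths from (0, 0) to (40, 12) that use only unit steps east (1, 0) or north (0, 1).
Number of paths = 206379406870

A monotone lattice path from (0, 0) to (40, 12) consists of 40 east steps and 12 north steps in some order, so it is determined by which 40 of the 52 steps are east. The count is C(52, 40) = 206379406870.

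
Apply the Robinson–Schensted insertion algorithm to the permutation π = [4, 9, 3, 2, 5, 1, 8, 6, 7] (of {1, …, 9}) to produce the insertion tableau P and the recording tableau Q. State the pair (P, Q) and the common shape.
P = [1, 5, 6, 7] / [2, 8] / [3, 9] / [4];  Q = [1, 2, 7, 9] / [3, 5] / [4, 8] / [6];  common shape = (4, 2, 2, 1)

Row-insert the values π_1, π_2, … into P one at a time, bumping the leftmost entry strictly greater than the inserted value down to the next row. The recording tableau Q records, in position (i, j), the step at which that cell was added to P.
  Insert 4 (step 1): P = [4];  Q = [1]
  Insert 9 (step 2): P = [4, 9];  Q = [1, 2]
  Insert 3 (step 3): P = [3, 9] / [4];  Q = [1, 2] / [3]
  Insert 2 (step 4): P = [2, 9] / [3] / [4];  Q = [1, 2] / [3] / [4]
  Insert 5 (step 5): P = [2, 5] / [3, 9] / [4];  Q = [1, 2] / [3, 5] / [4]
  Insert 1 (step 6): P = [1, 5] / [2, 9] / [3] / [4];  Q = [1, 2] / [3, 5] / [4] / [6]
  Insert 8 (step 7): P = [1, 5, 8] / [2, 9] / [3] / [4];  Q = [1, 2, 7] / [3, 5] / [4] / [6]
  Insert 6 (step 8): P = [1, 5, 6] / [2, 8] / [3, 9] / [4];  Q = [1, 2, 7] / [3, 5] / [4, 8] / [6]
  Insert 7 (step 9): P = [1, 5, 6, 7] / [2, 8] / [3, 9] / [4];  Q = [1, 2, 7, 9] / [3, 5] / [4, 8] / [6]
Final shape: (4, 2, 2, 1).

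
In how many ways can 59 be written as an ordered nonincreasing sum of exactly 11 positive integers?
p(59, 11 parts) = 61903

Partitions of n into exactly k parts are in bijection with partitions of n − k into at most k parts (subtract 1 from each part). So p(59, exactly 11) = p(48, parts ≤ 11). Computing via the recurrence p(m, j) = p(m, j−1) + p(m−j, j) gives 61903.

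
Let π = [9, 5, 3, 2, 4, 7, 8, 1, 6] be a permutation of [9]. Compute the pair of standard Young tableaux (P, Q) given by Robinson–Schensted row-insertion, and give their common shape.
P = [1, 4, 6, 8] / [2, 7] / [3] / [5] / [9];  Q = [1, 5, 6, 7] / [2, 9] / [3] / [4] / [8];  common shape = (4, 2, 1, 1, 1)

Row-insert the values π_1, π_2, … into P one at a time, bumping the leftmost entry strictly greater than the inserted value down to the next row. The recording tableau Q records, in position (i, j), the step at which that cell was added to P.
  Insert 9 (step 1): P = [9];  Q = [1]
  Insert 5 (step 2): P = [5] / [9];  Q = [1] / [2]
  Insert 3 (step 3): P = [3] / [5] / [9];  Q = [1] / [2] / [3]
  Insert 2 (step 4): P = [2] / [3] / [5] / [9];  Q = [1] / [2] / [3] / [4]
  Insert 4 (step 5): P = [2, 4] / [3] / [5] / [9];  Q = [1, 5] / [2] / [3] / [4]
  Insert 7 (step 6): P = [2, 4, 7] / [3] / [5] / [9];  Q = [1, 5, 6] / [2] / [3] / [4]
  Insert 8 (step 7): P = [2, 4, 7, 8] / [3] / [5] / [9];  Q = [1, 5, 6, 7] / [2] / [3] / [4]
  Insert 1 (step 8): P = [1, 4, 7, 8] / [2] / [3] / [5] / [9];  Q = [1, 5, 6, 7] / [2] / [3] / [4] / [8]
  Insert 6 (step 9): P = [1, 4, 6, 8] / [2, 7] / [3] / [5] / [9];  Q = [1, 5, 6, 7] / [2, 9] / [3] / [4] / [8]
Final shape: (4, 2, 1, 1, 1).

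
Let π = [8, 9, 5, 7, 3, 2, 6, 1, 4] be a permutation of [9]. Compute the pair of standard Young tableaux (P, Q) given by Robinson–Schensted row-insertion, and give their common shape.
P = [1, 4] / [2, 6] / [3, 7] / [5, 9] / [8];  Q = [1, 2] / [3, 4] / [5, 7] / [6, 9] / [8];  common shape = (2, 2, 2, 2, 1)

Row-insert the values π_1, π_2, … into P one at a time, bumping the leftmost entry strictly greater than the inserted value down to the next row. The recording tableau Q records, in position (i, j), the step at which that cell was added to P.
  Insert 8 (step 1): P = [8];  Q = [1]
  Insert 9 (step 2): P = [8, 9];  Q = [1, 2]
  Insert 5 (step 3): P = [5, 9] / [8];  Q = [1, 2] / [3]
  Insert 7 (step 4): P = [5, 7] / [8, 9];  Q = [1, 2] / [3, 4]
  Insert 3 (step 5): P = [3, 7] / [5, 9] / [8];  Q = [1, 2] / [3, 4] / [5]
  Insert 2 (step 6): P = [2, 7] / [3, 9] / [5] / [8];  Q = [1, 2] / [3, 4] / [5] / [6]
  Insert 6 (step 7): P = [2, 6] / [3, 7] / [5, 9] / [8];  Q = [1, 2] / [3, 4] / [5, 7] / [6]
  Insert 1 (step 8): P = [1, 6] / [2, 7] / [3, 9] / [5] / [8];  Q = [1, 2] / [3, 4] / [5, 7] / [6] / [8]
  Insert 4 (step 9): P = [1, 4] / [2, 6] / [3, 7] / [5, 9] / [8];  Q = [1, 2] / [3, 4] / [5, 7] / [6, 9] / [8]
Final shape: (2, 2, 2, 2, 1).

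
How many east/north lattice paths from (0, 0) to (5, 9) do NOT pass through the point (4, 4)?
Number of paths = 1582

Total paths from (0, 0) to (5, 9): C(14, 5) = 2002. Paths through (4, 4): (paths (0, 0) → (4, 4)) × (paths (4, 4) → (5, 9)) = C(8, 4) · C(6, 1) = 70 · 6 = 420. Avoidance count = 2002 − 420 = 1582.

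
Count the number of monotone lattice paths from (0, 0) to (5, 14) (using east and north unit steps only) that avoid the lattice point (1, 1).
Number of paths = 6868

Total paths from (0, 0) to (5, 14): C(19, 5) = 11628. Paths through (1, 1): (paths (0, 0) → (1, 1)) × (paths (1, 1) → (5, 14)) = C(2, 1) · C(17, 4) = 2 · 2380 = 4760. Avoidance count = 11628 − 4760 = 6868.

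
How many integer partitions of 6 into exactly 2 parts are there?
p(6, 2 parts) = 3

Partitions of n into exactly k parts ↔ partitions of n − k into at most k parts (subtract 1 from each part). For n = 6, k = 2, the partitions are: 5+1, 4+2, 3+3. Count = 3.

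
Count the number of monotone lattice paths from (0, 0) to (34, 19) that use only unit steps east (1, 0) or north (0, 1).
Number of paths = 119032357903550

A monotone lattice path from (0, 0) to (34, 19) consists of 34 east steps and 19 north steps in some order, so it is determined by which 34 of the 53 steps are east. The count is C(53, 34) = 119032357903550.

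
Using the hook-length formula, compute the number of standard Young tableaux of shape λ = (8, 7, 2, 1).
# SYT of shape (8, 7, 2, 1) = 1131520

Hook-length formula: f^λ = n! / Π hook(c), product over all cells c of the Young diagram. For λ = (8, 7, 2, 1), n = 18 boxes. Hook lengths by row (left-to-right, top-to-bottom): [11, 9, 7, 6, 5, 4, 3, 1]; [9, 7, 5, 4, 3, 2, 1]; [3, 1]; [1]. Product of hooks = 5658206400. So f^λ = 18! / 5658206400 = 6402373705728000 / 5658206400 = 1131520.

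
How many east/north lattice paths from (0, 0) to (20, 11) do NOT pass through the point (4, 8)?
Number of paths = 84192660

Total paths from (0, 0) to (20, 11): C(31, 20) = 84672315. Paths through (4, 8): (paths (0, 0) → (4, 8)) × (paths (4, 8) → (20, 11)) = C(12, 4) · C(19, 16) = 495 · 969 = 479655. Avoidance count = 84672315 − 479655 = 84192660.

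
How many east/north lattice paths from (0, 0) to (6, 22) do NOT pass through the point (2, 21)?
Number of paths = 375475

Total paths from (0, 0) to (6, 22): C(28, 6) = 376740. Paths through (2, 21): (paths (0, 0) → (2, 21)) × (paths (2, 21) → (6, 22)) = C(23, 2) · C(5, 4) = 253 · 5 = 1265. Avoidance count = 376740 − 1265 = 375475.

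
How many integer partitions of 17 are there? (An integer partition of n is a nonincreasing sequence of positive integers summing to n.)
p(17) = 297

Compute p(n) via the recurrence p(n, m) = p(n, m−1) + p(n−m, m), where p(n, m) counts partitions of n with all parts ≤ m and p(n) = p(n, n). The base cases are p(0, m) = 1 and p(n, 0) = 0 for n > 0. Filling the table yields p(17) = 297. (Euler's pentagonal recurrence is an alternative.)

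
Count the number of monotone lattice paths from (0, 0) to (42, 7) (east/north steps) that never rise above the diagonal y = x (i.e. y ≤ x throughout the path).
Number of paths = 71916768

By the reflection principle (André's argument), the number of monotone paths to (42, 7) with n ≤ m that never go above y = x is C(49, 42) − C(49, 43) = 85900584 − 13983816 = 71916768.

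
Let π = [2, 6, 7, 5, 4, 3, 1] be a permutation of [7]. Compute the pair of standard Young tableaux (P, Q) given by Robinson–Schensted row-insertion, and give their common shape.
P = [1, 3, 7] / [2] / [4] / [5] / [6];  Q = [1, 2, 3] / [4] / [5] / [6] / [7];  common shape = (3, 1, 1, 1, 1)

Row-insert the values π_1, π_2, … into P one at a time, bumping the leftmost entry strictly greater than the inserted value down to the next row. The recording tableau Q records, in position (i, j), the step at which that cell was added to P.
  Insert 2 (step 1): P = [2];  Q = [1]
  Insert 6 (step 2): P = [2, 6];  Q = [1, 2]
  Insert 7 (step 3): P = [2, 6, 7];  Q = [1, 2, 3]
  Insert 5 (step 4): P = [2, 5, 7] / [6];  Q = [1, 2, 3] / [4]
  Insert 4 (step 5): P = [2, 4, 7] / [5] / [6];  Q = [1, 2, 3] / [4] / [5]
  Insert 3 (step 6): P = [2, 3, 7] / [4] / [5] / [6];  Q = [1, 2, 3] / [4] / [5] / [6]
  Insert 1 (step 7): P = [1, 3, 7] / [2] / [4] / [5] / [6];  Q = [1, 2, 3] / [4] / [5] / [6] / [7]
Final shape: (3, 1, 1, 1, 1).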